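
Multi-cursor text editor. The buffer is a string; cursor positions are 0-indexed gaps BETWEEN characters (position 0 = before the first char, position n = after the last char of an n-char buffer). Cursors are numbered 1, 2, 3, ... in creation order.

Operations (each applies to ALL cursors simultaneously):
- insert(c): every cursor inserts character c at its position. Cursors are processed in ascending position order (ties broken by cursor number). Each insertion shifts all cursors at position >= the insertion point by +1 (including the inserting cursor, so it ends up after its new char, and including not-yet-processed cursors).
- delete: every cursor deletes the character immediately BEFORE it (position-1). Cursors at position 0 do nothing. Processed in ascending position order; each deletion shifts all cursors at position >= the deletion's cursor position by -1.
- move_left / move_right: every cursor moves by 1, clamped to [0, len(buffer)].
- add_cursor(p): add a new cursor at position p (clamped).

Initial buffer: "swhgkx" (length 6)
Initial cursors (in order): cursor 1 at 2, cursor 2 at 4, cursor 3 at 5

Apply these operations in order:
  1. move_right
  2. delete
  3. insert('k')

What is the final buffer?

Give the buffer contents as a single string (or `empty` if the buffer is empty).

After op 1 (move_right): buffer="swhgkx" (len 6), cursors c1@3 c2@5 c3@6, authorship ......
After op 2 (delete): buffer="swg" (len 3), cursors c1@2 c2@3 c3@3, authorship ...
After op 3 (insert('k')): buffer="swkgkk" (len 6), cursors c1@3 c2@6 c3@6, authorship ..1.23

Answer: swkgkk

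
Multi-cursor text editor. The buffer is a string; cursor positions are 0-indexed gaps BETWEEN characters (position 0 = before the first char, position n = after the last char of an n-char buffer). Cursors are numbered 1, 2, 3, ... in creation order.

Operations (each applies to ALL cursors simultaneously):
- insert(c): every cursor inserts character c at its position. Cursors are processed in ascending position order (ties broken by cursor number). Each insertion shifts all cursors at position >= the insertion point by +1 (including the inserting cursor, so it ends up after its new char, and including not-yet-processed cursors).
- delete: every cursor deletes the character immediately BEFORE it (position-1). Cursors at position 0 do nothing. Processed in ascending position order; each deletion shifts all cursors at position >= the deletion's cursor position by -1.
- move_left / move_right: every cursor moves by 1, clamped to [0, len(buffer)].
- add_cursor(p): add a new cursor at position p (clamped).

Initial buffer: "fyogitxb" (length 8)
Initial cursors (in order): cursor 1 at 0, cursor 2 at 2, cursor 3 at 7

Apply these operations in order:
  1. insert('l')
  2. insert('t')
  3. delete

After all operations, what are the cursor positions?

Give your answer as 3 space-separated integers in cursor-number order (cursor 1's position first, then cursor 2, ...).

Answer: 1 4 10

Derivation:
After op 1 (insert('l')): buffer="lfylogitxlb" (len 11), cursors c1@1 c2@4 c3@10, authorship 1..2.....3.
After op 2 (insert('t')): buffer="ltfyltogitxltb" (len 14), cursors c1@2 c2@6 c3@13, authorship 11..22.....33.
After op 3 (delete): buffer="lfylogitxlb" (len 11), cursors c1@1 c2@4 c3@10, authorship 1..2.....3.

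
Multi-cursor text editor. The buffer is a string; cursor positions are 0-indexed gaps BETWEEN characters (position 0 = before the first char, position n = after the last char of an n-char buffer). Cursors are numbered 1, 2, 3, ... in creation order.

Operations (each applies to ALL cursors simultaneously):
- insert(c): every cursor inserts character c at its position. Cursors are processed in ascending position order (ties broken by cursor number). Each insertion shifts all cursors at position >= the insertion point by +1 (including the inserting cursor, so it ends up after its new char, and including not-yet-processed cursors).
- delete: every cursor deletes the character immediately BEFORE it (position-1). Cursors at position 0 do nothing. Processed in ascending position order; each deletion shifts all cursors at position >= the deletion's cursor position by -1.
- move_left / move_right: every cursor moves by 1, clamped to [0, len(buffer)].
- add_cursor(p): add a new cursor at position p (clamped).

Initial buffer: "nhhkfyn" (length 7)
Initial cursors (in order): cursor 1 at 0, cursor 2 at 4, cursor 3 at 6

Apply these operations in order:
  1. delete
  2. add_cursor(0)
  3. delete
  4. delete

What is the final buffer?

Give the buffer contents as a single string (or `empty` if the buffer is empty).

After op 1 (delete): buffer="nhhfn" (len 5), cursors c1@0 c2@3 c3@4, authorship .....
After op 2 (add_cursor(0)): buffer="nhhfn" (len 5), cursors c1@0 c4@0 c2@3 c3@4, authorship .....
After op 3 (delete): buffer="nhn" (len 3), cursors c1@0 c4@0 c2@2 c3@2, authorship ...
After op 4 (delete): buffer="n" (len 1), cursors c1@0 c2@0 c3@0 c4@0, authorship .

Answer: n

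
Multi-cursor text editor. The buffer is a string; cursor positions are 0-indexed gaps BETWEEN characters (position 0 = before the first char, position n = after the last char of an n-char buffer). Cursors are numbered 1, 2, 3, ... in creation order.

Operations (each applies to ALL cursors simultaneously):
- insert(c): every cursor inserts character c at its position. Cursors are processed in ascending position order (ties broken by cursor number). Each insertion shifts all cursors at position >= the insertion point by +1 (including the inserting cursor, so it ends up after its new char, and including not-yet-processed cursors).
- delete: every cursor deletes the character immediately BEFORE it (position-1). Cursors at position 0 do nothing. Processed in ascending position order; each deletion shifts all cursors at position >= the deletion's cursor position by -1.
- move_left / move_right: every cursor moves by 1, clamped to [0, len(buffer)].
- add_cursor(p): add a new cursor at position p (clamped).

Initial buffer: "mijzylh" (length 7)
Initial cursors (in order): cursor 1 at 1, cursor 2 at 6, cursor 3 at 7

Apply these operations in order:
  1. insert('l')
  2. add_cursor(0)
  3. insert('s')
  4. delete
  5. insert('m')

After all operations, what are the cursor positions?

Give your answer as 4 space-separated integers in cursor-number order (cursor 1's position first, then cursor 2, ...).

Answer: 4 11 14 1

Derivation:
After op 1 (insert('l')): buffer="mlijzyllhl" (len 10), cursors c1@2 c2@8 c3@10, authorship .1.....2.3
After op 2 (add_cursor(0)): buffer="mlijzyllhl" (len 10), cursors c4@0 c1@2 c2@8 c3@10, authorship .1.....2.3
After op 3 (insert('s')): buffer="smlsijzyllshls" (len 14), cursors c4@1 c1@4 c2@11 c3@14, authorship 4.11.....22.33
After op 4 (delete): buffer="mlijzyllhl" (len 10), cursors c4@0 c1@2 c2@8 c3@10, authorship .1.....2.3
After op 5 (insert('m')): buffer="mmlmijzyllmhlm" (len 14), cursors c4@1 c1@4 c2@11 c3@14, authorship 4.11.....22.33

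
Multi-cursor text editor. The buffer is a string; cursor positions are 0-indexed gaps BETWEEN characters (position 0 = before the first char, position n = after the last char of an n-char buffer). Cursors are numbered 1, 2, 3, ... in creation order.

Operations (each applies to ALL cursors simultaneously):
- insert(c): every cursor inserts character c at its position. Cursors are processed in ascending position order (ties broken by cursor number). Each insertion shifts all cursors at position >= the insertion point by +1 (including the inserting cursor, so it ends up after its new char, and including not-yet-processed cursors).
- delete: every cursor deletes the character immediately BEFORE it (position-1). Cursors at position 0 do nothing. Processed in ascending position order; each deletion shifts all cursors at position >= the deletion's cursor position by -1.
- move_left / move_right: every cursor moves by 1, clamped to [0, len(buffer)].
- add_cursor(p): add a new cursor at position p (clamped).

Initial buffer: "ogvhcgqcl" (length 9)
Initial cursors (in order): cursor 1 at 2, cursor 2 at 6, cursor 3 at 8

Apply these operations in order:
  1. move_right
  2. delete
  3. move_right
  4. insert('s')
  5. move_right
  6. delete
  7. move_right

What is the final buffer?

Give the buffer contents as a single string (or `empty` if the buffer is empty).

Answer: oghsgc

Derivation:
After op 1 (move_right): buffer="ogvhcgqcl" (len 9), cursors c1@3 c2@7 c3@9, authorship .........
After op 2 (delete): buffer="oghcgc" (len 6), cursors c1@2 c2@5 c3@6, authorship ......
After op 3 (move_right): buffer="oghcgc" (len 6), cursors c1@3 c2@6 c3@6, authorship ......
After op 4 (insert('s')): buffer="oghscgcss" (len 9), cursors c1@4 c2@9 c3@9, authorship ...1...23
After op 5 (move_right): buffer="oghscgcss" (len 9), cursors c1@5 c2@9 c3@9, authorship ...1...23
After op 6 (delete): buffer="oghsgc" (len 6), cursors c1@4 c2@6 c3@6, authorship ...1..
After op 7 (move_right): buffer="oghsgc" (len 6), cursors c1@5 c2@6 c3@6, authorship ...1..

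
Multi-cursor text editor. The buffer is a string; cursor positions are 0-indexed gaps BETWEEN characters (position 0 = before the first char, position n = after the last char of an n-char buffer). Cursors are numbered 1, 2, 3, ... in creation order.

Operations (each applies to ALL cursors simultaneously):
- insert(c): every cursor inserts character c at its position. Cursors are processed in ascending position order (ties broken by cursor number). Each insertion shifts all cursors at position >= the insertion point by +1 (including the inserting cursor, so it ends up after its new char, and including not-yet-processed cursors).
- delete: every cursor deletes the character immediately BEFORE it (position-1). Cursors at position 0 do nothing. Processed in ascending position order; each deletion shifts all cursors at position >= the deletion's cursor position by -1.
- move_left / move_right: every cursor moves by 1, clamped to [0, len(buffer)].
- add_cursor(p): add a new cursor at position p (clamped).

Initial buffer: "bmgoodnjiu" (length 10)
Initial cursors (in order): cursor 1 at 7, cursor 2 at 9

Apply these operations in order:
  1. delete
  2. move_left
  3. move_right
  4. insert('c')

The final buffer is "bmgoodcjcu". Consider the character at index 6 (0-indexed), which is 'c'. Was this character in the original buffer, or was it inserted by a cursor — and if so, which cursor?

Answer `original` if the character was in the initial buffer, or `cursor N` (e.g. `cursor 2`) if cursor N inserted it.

After op 1 (delete): buffer="bmgoodju" (len 8), cursors c1@6 c2@7, authorship ........
After op 2 (move_left): buffer="bmgoodju" (len 8), cursors c1@5 c2@6, authorship ........
After op 3 (move_right): buffer="bmgoodju" (len 8), cursors c1@6 c2@7, authorship ........
After op 4 (insert('c')): buffer="bmgoodcjcu" (len 10), cursors c1@7 c2@9, authorship ......1.2.
Authorship (.=original, N=cursor N): . . . . . . 1 . 2 .
Index 6: author = 1

Answer: cursor 1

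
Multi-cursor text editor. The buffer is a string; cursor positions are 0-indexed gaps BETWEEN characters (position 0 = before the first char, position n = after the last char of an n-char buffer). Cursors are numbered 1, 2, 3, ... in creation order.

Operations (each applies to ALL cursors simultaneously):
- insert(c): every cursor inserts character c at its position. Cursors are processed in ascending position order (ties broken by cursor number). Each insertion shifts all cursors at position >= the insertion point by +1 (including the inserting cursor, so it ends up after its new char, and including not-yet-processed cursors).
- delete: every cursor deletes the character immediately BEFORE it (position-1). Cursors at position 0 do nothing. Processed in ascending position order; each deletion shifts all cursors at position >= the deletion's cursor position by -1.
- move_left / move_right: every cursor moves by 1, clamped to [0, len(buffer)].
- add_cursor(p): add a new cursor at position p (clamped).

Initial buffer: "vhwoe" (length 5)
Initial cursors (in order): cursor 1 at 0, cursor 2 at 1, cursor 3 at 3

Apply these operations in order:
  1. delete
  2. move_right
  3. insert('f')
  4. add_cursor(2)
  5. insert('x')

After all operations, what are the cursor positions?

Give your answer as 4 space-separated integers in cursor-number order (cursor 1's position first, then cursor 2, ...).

After op 1 (delete): buffer="hoe" (len 3), cursors c1@0 c2@0 c3@1, authorship ...
After op 2 (move_right): buffer="hoe" (len 3), cursors c1@1 c2@1 c3@2, authorship ...
After op 3 (insert('f')): buffer="hffofe" (len 6), cursors c1@3 c2@3 c3@5, authorship .12.3.
After op 4 (add_cursor(2)): buffer="hffofe" (len 6), cursors c4@2 c1@3 c2@3 c3@5, authorship .12.3.
After op 5 (insert('x')): buffer="hfxfxxofxe" (len 10), cursors c4@3 c1@6 c2@6 c3@9, authorship .14212.33.

Answer: 6 6 9 3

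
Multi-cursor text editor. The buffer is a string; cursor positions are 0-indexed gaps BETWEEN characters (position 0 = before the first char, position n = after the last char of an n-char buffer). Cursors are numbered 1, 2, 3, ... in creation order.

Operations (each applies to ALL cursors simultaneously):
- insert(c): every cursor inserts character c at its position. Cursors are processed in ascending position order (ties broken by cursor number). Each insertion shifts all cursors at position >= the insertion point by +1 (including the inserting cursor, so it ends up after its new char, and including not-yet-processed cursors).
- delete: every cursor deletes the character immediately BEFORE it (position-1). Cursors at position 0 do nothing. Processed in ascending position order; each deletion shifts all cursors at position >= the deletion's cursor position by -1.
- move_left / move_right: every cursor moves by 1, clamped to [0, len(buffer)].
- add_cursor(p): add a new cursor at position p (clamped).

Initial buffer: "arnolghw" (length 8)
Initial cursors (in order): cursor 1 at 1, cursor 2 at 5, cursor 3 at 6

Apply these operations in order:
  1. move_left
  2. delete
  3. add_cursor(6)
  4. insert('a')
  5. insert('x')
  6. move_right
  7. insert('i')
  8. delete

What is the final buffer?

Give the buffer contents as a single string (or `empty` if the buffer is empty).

Answer: axarnaaxxghwax

Derivation:
After op 1 (move_left): buffer="arnolghw" (len 8), cursors c1@0 c2@4 c3@5, authorship ........
After op 2 (delete): buffer="arnghw" (len 6), cursors c1@0 c2@3 c3@3, authorship ......
After op 3 (add_cursor(6)): buffer="arnghw" (len 6), cursors c1@0 c2@3 c3@3 c4@6, authorship ......
After op 4 (insert('a')): buffer="aarnaaghwa" (len 10), cursors c1@1 c2@6 c3@6 c4@10, authorship 1...23...4
After op 5 (insert('x')): buffer="axarnaaxxghwax" (len 14), cursors c1@2 c2@9 c3@9 c4@14, authorship 11...2323...44
After op 6 (move_right): buffer="axarnaaxxghwax" (len 14), cursors c1@3 c2@10 c3@10 c4@14, authorship 11...2323...44
After op 7 (insert('i')): buffer="axairnaaxxgiihwaxi" (len 18), cursors c1@4 c2@13 c3@13 c4@18, authorship 11.1..2323.23..444
After op 8 (delete): buffer="axarnaaxxghwax" (len 14), cursors c1@3 c2@10 c3@10 c4@14, authorship 11...2323...44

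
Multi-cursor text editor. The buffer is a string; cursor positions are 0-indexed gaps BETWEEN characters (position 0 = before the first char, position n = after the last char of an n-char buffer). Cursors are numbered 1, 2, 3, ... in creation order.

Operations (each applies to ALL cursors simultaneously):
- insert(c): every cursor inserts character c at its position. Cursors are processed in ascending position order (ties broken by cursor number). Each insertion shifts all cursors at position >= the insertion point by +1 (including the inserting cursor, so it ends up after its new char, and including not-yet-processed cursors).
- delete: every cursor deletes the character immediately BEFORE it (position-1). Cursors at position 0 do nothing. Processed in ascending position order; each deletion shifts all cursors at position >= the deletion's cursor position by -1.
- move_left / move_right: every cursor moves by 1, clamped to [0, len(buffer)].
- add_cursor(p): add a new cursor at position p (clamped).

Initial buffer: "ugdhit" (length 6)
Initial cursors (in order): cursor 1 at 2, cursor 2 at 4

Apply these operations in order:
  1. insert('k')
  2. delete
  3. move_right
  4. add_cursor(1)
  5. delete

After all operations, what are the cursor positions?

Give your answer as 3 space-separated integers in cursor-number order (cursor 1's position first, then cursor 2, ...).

After op 1 (insert('k')): buffer="ugkdhkit" (len 8), cursors c1@3 c2@6, authorship ..1..2..
After op 2 (delete): buffer="ugdhit" (len 6), cursors c1@2 c2@4, authorship ......
After op 3 (move_right): buffer="ugdhit" (len 6), cursors c1@3 c2@5, authorship ......
After op 4 (add_cursor(1)): buffer="ugdhit" (len 6), cursors c3@1 c1@3 c2@5, authorship ......
After op 5 (delete): buffer="ght" (len 3), cursors c3@0 c1@1 c2@2, authorship ...

Answer: 1 2 0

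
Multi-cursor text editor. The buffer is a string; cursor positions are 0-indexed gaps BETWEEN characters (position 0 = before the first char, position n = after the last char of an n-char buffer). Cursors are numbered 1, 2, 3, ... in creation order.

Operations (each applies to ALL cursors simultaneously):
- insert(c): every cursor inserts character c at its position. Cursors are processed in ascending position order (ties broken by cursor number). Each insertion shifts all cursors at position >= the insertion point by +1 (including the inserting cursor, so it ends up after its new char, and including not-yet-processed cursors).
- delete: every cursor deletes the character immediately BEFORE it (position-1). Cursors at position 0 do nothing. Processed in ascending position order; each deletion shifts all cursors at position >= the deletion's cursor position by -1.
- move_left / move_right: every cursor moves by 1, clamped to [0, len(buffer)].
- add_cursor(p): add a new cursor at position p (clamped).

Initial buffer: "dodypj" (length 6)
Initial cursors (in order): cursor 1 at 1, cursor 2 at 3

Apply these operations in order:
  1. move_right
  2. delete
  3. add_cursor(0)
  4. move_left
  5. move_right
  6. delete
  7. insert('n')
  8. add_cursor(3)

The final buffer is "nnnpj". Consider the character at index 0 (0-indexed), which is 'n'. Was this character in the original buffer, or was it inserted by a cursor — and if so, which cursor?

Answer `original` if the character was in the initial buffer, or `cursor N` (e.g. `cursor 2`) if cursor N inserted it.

Answer: cursor 1

Derivation:
After op 1 (move_right): buffer="dodypj" (len 6), cursors c1@2 c2@4, authorship ......
After op 2 (delete): buffer="ddpj" (len 4), cursors c1@1 c2@2, authorship ....
After op 3 (add_cursor(0)): buffer="ddpj" (len 4), cursors c3@0 c1@1 c2@2, authorship ....
After op 4 (move_left): buffer="ddpj" (len 4), cursors c1@0 c3@0 c2@1, authorship ....
After op 5 (move_right): buffer="ddpj" (len 4), cursors c1@1 c3@1 c2@2, authorship ....
After op 6 (delete): buffer="pj" (len 2), cursors c1@0 c2@0 c3@0, authorship ..
After op 7 (insert('n')): buffer="nnnpj" (len 5), cursors c1@3 c2@3 c3@3, authorship 123..
After op 8 (add_cursor(3)): buffer="nnnpj" (len 5), cursors c1@3 c2@3 c3@3 c4@3, authorship 123..
Authorship (.=original, N=cursor N): 1 2 3 . .
Index 0: author = 1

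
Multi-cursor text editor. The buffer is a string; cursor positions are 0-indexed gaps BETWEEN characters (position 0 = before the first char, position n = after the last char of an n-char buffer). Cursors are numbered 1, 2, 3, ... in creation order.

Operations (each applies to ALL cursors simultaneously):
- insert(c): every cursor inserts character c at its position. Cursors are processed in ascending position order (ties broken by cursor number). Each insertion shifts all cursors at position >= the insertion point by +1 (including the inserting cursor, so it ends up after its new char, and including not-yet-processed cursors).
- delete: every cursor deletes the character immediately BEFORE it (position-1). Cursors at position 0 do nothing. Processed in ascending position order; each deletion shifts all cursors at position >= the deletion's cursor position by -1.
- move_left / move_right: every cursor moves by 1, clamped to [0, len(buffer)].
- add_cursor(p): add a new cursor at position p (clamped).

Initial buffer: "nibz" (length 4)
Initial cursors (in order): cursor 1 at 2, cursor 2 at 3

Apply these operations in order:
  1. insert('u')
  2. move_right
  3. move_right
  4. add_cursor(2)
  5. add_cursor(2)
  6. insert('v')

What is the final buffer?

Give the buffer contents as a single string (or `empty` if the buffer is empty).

After op 1 (insert('u')): buffer="niubuz" (len 6), cursors c1@3 c2@5, authorship ..1.2.
After op 2 (move_right): buffer="niubuz" (len 6), cursors c1@4 c2@6, authorship ..1.2.
After op 3 (move_right): buffer="niubuz" (len 6), cursors c1@5 c2@6, authorship ..1.2.
After op 4 (add_cursor(2)): buffer="niubuz" (len 6), cursors c3@2 c1@5 c2@6, authorship ..1.2.
After op 5 (add_cursor(2)): buffer="niubuz" (len 6), cursors c3@2 c4@2 c1@5 c2@6, authorship ..1.2.
After op 6 (insert('v')): buffer="nivvubuvzv" (len 10), cursors c3@4 c4@4 c1@8 c2@10, authorship ..341.21.2

Answer: nivvubuvzv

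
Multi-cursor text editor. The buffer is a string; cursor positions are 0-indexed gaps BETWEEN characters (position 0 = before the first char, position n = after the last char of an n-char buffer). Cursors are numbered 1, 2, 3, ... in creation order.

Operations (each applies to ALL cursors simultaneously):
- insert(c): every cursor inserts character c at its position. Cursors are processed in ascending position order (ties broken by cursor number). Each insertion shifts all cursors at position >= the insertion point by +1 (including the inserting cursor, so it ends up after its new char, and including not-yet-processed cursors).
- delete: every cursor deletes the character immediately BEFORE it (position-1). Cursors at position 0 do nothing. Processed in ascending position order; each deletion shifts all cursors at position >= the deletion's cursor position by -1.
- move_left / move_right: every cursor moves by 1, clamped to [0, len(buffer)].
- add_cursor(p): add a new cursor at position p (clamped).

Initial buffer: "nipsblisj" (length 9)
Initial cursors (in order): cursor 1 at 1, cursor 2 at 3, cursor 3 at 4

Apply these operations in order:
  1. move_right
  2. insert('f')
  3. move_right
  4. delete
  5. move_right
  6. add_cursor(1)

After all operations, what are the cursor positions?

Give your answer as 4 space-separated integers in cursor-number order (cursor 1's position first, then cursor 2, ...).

Answer: 4 6 7 1

Derivation:
After op 1 (move_right): buffer="nipsblisj" (len 9), cursors c1@2 c2@4 c3@5, authorship .........
After op 2 (insert('f')): buffer="nifpsfbflisj" (len 12), cursors c1@3 c2@6 c3@8, authorship ..1..2.3....
After op 3 (move_right): buffer="nifpsfbflisj" (len 12), cursors c1@4 c2@7 c3@9, authorship ..1..2.3....
After op 4 (delete): buffer="nifsffisj" (len 9), cursors c1@3 c2@5 c3@6, authorship ..1.23...
After op 5 (move_right): buffer="nifsffisj" (len 9), cursors c1@4 c2@6 c3@7, authorship ..1.23...
After op 6 (add_cursor(1)): buffer="nifsffisj" (len 9), cursors c4@1 c1@4 c2@6 c3@7, authorship ..1.23...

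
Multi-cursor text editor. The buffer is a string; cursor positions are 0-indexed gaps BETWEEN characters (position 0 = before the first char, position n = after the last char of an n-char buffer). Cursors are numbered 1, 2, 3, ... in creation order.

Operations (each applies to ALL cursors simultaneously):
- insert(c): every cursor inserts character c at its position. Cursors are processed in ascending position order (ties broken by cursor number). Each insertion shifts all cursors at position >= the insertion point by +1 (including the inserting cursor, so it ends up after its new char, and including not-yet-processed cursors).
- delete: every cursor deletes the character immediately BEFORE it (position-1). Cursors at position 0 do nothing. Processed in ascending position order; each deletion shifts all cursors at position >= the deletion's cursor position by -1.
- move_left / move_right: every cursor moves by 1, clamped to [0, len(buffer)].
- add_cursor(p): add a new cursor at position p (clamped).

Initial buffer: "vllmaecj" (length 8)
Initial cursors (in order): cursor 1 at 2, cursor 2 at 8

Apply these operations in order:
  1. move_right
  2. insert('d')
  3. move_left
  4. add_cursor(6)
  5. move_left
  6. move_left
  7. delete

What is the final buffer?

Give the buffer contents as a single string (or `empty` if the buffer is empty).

After op 1 (move_right): buffer="vllmaecj" (len 8), cursors c1@3 c2@8, authorship ........
After op 2 (insert('d')): buffer="vlldmaecjd" (len 10), cursors c1@4 c2@10, authorship ...1.....2
After op 3 (move_left): buffer="vlldmaecjd" (len 10), cursors c1@3 c2@9, authorship ...1.....2
After op 4 (add_cursor(6)): buffer="vlldmaecjd" (len 10), cursors c1@3 c3@6 c2@9, authorship ...1.....2
After op 5 (move_left): buffer="vlldmaecjd" (len 10), cursors c1@2 c3@5 c2@8, authorship ...1.....2
After op 6 (move_left): buffer="vlldmaecjd" (len 10), cursors c1@1 c3@4 c2@7, authorship ...1.....2
After op 7 (delete): buffer="llmacjd" (len 7), cursors c1@0 c3@2 c2@4, authorship ......2

Answer: llmacjd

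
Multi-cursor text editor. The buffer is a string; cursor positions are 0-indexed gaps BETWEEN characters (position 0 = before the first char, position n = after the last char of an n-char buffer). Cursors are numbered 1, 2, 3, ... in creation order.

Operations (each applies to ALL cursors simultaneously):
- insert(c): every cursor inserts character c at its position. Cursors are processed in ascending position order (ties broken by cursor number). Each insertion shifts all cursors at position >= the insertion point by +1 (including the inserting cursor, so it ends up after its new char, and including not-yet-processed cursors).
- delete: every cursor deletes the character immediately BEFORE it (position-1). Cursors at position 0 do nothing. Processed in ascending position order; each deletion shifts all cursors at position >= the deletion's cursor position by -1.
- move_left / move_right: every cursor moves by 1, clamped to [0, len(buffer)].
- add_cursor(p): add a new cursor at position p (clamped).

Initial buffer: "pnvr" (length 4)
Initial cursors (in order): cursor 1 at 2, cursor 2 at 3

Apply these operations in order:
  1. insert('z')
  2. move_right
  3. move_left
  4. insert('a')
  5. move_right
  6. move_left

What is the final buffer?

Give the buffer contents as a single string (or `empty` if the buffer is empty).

Answer: pnzavzar

Derivation:
After op 1 (insert('z')): buffer="pnzvzr" (len 6), cursors c1@3 c2@5, authorship ..1.2.
After op 2 (move_right): buffer="pnzvzr" (len 6), cursors c1@4 c2@6, authorship ..1.2.
After op 3 (move_left): buffer="pnzvzr" (len 6), cursors c1@3 c2@5, authorship ..1.2.
After op 4 (insert('a')): buffer="pnzavzar" (len 8), cursors c1@4 c2@7, authorship ..11.22.
After op 5 (move_right): buffer="pnzavzar" (len 8), cursors c1@5 c2@8, authorship ..11.22.
After op 6 (move_left): buffer="pnzavzar" (len 8), cursors c1@4 c2@7, authorship ..11.22.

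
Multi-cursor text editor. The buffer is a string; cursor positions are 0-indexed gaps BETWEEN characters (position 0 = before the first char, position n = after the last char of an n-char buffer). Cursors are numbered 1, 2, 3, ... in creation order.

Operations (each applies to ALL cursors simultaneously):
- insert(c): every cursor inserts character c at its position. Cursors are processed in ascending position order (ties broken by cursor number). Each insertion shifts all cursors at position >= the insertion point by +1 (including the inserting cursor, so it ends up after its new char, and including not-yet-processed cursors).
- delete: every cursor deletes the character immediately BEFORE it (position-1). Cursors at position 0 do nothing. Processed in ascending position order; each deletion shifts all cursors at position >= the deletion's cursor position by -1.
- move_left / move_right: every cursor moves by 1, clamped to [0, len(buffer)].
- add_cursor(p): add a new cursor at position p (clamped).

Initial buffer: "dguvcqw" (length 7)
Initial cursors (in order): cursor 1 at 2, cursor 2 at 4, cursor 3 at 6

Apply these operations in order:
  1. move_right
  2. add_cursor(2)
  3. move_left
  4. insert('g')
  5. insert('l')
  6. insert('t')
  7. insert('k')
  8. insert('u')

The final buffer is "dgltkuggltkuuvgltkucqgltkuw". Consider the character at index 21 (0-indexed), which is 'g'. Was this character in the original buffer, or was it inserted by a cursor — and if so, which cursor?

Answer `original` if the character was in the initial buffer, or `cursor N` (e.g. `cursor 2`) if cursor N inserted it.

After op 1 (move_right): buffer="dguvcqw" (len 7), cursors c1@3 c2@5 c3@7, authorship .......
After op 2 (add_cursor(2)): buffer="dguvcqw" (len 7), cursors c4@2 c1@3 c2@5 c3@7, authorship .......
After op 3 (move_left): buffer="dguvcqw" (len 7), cursors c4@1 c1@2 c2@4 c3@6, authorship .......
After op 4 (insert('g')): buffer="dggguvgcqgw" (len 11), cursors c4@2 c1@4 c2@7 c3@10, authorship .4.1..2..3.
After op 5 (insert('l')): buffer="dglggluvglcqglw" (len 15), cursors c4@3 c1@6 c2@10 c3@14, authorship .44.11..22..33.
After op 6 (insert('t')): buffer="dgltggltuvgltcqgltw" (len 19), cursors c4@4 c1@8 c2@13 c3@18, authorship .444.111..222..333.
After op 7 (insert('k')): buffer="dgltkggltkuvgltkcqgltkw" (len 23), cursors c4@5 c1@10 c2@16 c3@22, authorship .4444.1111..2222..3333.
After op 8 (insert('u')): buffer="dgltkuggltkuuvgltkucqgltkuw" (len 27), cursors c4@6 c1@12 c2@19 c3@26, authorship .44444.11111..22222..33333.
Authorship (.=original, N=cursor N): . 4 4 4 4 4 . 1 1 1 1 1 . . 2 2 2 2 2 . . 3 3 3 3 3 .
Index 21: author = 3

Answer: cursor 3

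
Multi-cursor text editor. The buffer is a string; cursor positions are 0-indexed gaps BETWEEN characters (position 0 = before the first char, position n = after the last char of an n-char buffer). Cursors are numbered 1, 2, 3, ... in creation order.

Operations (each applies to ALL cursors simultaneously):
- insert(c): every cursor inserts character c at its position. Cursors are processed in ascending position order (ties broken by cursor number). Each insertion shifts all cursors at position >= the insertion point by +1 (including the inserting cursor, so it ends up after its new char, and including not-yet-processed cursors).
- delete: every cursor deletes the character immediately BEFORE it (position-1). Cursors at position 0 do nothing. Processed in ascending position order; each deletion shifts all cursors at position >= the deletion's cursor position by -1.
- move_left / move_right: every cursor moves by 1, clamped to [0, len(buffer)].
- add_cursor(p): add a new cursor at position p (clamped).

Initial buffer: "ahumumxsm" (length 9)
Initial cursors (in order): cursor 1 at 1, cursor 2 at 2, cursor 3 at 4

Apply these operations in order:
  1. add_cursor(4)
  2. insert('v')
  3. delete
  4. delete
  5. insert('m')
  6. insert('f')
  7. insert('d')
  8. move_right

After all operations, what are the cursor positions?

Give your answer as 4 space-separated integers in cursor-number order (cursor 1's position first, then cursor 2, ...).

Answer: 13 13 13 13

Derivation:
After op 1 (add_cursor(4)): buffer="ahumumxsm" (len 9), cursors c1@1 c2@2 c3@4 c4@4, authorship .........
After op 2 (insert('v')): buffer="avhvumvvumxsm" (len 13), cursors c1@2 c2@4 c3@8 c4@8, authorship .1.2..34.....
After op 3 (delete): buffer="ahumumxsm" (len 9), cursors c1@1 c2@2 c3@4 c4@4, authorship .........
After op 4 (delete): buffer="umxsm" (len 5), cursors c1@0 c2@0 c3@0 c4@0, authorship .....
After op 5 (insert('m')): buffer="mmmmumxsm" (len 9), cursors c1@4 c2@4 c3@4 c4@4, authorship 1234.....
After op 6 (insert('f')): buffer="mmmmffffumxsm" (len 13), cursors c1@8 c2@8 c3@8 c4@8, authorship 12341234.....
After op 7 (insert('d')): buffer="mmmmffffddddumxsm" (len 17), cursors c1@12 c2@12 c3@12 c4@12, authorship 123412341234.....
After op 8 (move_right): buffer="mmmmffffddddumxsm" (len 17), cursors c1@13 c2@13 c3@13 c4@13, authorship 123412341234.....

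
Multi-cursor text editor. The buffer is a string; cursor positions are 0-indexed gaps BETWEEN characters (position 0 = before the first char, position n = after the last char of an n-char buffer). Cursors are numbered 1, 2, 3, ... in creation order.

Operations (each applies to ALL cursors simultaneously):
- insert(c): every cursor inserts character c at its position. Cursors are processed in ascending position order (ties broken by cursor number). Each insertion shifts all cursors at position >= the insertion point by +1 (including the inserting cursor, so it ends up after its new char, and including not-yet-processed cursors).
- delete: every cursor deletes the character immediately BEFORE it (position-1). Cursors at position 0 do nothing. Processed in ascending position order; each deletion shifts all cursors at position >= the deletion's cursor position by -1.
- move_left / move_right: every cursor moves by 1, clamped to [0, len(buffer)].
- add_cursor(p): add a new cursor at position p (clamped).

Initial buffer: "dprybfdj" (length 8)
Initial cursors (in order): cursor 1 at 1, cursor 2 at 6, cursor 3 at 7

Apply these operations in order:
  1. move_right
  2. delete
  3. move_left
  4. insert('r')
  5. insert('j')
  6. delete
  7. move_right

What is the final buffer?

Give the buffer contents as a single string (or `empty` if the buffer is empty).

After op 1 (move_right): buffer="dprybfdj" (len 8), cursors c1@2 c2@7 c3@8, authorship ........
After op 2 (delete): buffer="drybf" (len 5), cursors c1@1 c2@5 c3@5, authorship .....
After op 3 (move_left): buffer="drybf" (len 5), cursors c1@0 c2@4 c3@4, authorship .....
After op 4 (insert('r')): buffer="rdrybrrf" (len 8), cursors c1@1 c2@7 c3@7, authorship 1....23.
After op 5 (insert('j')): buffer="rjdrybrrjjf" (len 11), cursors c1@2 c2@10 c3@10, authorship 11....2323.
After op 6 (delete): buffer="rdrybrrf" (len 8), cursors c1@1 c2@7 c3@7, authorship 1....23.
After op 7 (move_right): buffer="rdrybrrf" (len 8), cursors c1@2 c2@8 c3@8, authorship 1....23.

Answer: rdrybrrf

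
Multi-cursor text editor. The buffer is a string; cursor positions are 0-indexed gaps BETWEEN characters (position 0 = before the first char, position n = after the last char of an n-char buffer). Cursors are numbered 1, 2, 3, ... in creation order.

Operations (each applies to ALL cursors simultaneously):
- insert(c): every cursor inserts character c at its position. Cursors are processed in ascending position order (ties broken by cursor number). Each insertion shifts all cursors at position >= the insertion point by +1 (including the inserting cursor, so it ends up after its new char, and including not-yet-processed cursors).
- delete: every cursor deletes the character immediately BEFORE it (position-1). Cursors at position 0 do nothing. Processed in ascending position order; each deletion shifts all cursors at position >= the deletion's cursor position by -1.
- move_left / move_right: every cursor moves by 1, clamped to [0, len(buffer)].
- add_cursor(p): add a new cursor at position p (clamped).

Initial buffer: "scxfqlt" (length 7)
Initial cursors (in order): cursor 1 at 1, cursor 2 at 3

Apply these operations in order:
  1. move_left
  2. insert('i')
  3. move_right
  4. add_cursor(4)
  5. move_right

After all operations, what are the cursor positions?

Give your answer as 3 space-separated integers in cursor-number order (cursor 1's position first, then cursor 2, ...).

Answer: 3 6 5

Derivation:
After op 1 (move_left): buffer="scxfqlt" (len 7), cursors c1@0 c2@2, authorship .......
After op 2 (insert('i')): buffer="iscixfqlt" (len 9), cursors c1@1 c2@4, authorship 1..2.....
After op 3 (move_right): buffer="iscixfqlt" (len 9), cursors c1@2 c2@5, authorship 1..2.....
After op 4 (add_cursor(4)): buffer="iscixfqlt" (len 9), cursors c1@2 c3@4 c2@5, authorship 1..2.....
After op 5 (move_right): buffer="iscixfqlt" (len 9), cursors c1@3 c3@5 c2@6, authorship 1..2.....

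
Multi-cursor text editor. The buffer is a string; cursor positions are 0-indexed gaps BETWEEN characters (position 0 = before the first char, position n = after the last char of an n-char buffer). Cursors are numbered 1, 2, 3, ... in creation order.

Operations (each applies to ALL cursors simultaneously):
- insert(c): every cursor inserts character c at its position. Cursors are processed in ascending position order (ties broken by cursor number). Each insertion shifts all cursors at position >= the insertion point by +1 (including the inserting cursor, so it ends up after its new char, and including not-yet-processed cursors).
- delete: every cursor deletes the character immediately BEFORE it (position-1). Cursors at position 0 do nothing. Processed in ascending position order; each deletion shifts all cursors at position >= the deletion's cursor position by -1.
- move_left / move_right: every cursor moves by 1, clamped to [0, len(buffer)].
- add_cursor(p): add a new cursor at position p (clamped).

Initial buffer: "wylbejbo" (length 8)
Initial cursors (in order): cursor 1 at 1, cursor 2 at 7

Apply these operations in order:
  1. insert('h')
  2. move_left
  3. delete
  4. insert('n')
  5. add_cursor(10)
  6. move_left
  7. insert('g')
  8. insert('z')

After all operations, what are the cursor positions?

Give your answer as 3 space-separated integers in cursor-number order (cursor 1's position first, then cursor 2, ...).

After op 1 (insert('h')): buffer="whylbejbho" (len 10), cursors c1@2 c2@9, authorship .1......2.
After op 2 (move_left): buffer="whylbejbho" (len 10), cursors c1@1 c2@8, authorship .1......2.
After op 3 (delete): buffer="hylbejho" (len 8), cursors c1@0 c2@6, authorship 1.....2.
After op 4 (insert('n')): buffer="nhylbejnho" (len 10), cursors c1@1 c2@8, authorship 11.....22.
After op 5 (add_cursor(10)): buffer="nhylbejnho" (len 10), cursors c1@1 c2@8 c3@10, authorship 11.....22.
After op 6 (move_left): buffer="nhylbejnho" (len 10), cursors c1@0 c2@7 c3@9, authorship 11.....22.
After op 7 (insert('g')): buffer="gnhylbejgnhgo" (len 13), cursors c1@1 c2@9 c3@12, authorship 111.....2223.
After op 8 (insert('z')): buffer="gznhylbejgznhgzo" (len 16), cursors c1@2 c2@11 c3@15, authorship 1111.....222233.

Answer: 2 11 15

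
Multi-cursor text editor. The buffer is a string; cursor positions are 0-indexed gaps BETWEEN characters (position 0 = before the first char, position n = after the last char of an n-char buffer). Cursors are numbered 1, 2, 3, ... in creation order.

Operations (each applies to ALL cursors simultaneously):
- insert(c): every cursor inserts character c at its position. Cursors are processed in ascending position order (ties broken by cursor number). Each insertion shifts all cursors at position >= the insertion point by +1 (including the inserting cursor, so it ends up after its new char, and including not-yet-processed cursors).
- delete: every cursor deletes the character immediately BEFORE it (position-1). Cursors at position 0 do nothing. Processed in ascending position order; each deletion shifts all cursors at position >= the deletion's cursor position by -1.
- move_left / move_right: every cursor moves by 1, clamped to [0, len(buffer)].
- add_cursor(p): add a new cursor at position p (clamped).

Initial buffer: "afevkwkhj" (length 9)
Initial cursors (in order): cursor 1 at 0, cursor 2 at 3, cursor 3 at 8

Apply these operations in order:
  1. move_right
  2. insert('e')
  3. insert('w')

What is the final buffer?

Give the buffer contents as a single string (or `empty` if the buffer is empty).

Answer: aewfevewkwkhjew

Derivation:
After op 1 (move_right): buffer="afevkwkhj" (len 9), cursors c1@1 c2@4 c3@9, authorship .........
After op 2 (insert('e')): buffer="aefevekwkhje" (len 12), cursors c1@2 c2@6 c3@12, authorship .1...2.....3
After op 3 (insert('w')): buffer="aewfevewkwkhjew" (len 15), cursors c1@3 c2@8 c3@15, authorship .11...22.....33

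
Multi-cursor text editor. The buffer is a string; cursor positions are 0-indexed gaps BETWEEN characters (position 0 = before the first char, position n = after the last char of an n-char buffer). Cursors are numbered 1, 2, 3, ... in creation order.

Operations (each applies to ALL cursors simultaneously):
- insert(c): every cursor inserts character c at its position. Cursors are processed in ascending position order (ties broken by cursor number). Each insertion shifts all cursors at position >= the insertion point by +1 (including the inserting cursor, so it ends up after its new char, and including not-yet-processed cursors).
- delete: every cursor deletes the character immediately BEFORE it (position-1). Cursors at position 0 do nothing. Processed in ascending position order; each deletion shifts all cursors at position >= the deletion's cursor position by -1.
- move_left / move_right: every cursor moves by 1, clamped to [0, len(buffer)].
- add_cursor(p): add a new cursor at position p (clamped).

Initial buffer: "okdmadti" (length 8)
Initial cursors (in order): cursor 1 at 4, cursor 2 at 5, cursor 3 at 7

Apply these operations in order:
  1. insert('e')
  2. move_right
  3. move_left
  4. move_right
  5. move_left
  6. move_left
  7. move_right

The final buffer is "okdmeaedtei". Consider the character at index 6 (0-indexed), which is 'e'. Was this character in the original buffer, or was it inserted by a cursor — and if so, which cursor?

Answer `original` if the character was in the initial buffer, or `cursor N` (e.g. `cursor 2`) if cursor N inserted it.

Answer: cursor 2

Derivation:
After op 1 (insert('e')): buffer="okdmeaedtei" (len 11), cursors c1@5 c2@7 c3@10, authorship ....1.2..3.
After op 2 (move_right): buffer="okdmeaedtei" (len 11), cursors c1@6 c2@8 c3@11, authorship ....1.2..3.
After op 3 (move_left): buffer="okdmeaedtei" (len 11), cursors c1@5 c2@7 c3@10, authorship ....1.2..3.
After op 4 (move_right): buffer="okdmeaedtei" (len 11), cursors c1@6 c2@8 c3@11, authorship ....1.2..3.
After op 5 (move_left): buffer="okdmeaedtei" (len 11), cursors c1@5 c2@7 c3@10, authorship ....1.2..3.
After op 6 (move_left): buffer="okdmeaedtei" (len 11), cursors c1@4 c2@6 c3@9, authorship ....1.2..3.
After op 7 (move_right): buffer="okdmeaedtei" (len 11), cursors c1@5 c2@7 c3@10, authorship ....1.2..3.
Authorship (.=original, N=cursor N): . . . . 1 . 2 . . 3 .
Index 6: author = 2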